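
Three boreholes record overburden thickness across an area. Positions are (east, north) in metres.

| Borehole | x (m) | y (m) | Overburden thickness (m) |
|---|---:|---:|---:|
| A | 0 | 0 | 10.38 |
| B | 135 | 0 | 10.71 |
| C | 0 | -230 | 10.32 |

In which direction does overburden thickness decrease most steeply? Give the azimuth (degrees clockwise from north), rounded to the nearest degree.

∂d/∂x = (10.71 − 10.38) / (135 − 0) = +0.002444
∂d/∂y = (10.32 − 10.38) / (-230 − 0) = +0.0002609
Steepest decrease is along −∇f: components (-0.002444 E, -0.0002609 N).
Azimuth = atan2(-0.002444, -0.0002609) = 263.9° ≈ 264°.

264°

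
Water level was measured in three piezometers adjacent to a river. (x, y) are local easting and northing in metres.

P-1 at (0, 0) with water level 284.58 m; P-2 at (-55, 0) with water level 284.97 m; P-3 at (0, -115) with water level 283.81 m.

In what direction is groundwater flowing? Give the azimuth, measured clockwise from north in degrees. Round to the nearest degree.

∂h/∂x = (284.97 − 284.58) / (-55 − 0) = -0.007091
∂h/∂y = (283.81 − 284.58) / (-115 − 0) = +0.006696
Flow direction (−∇h) has components (+0.007091 E, -0.006696 N).
Azimuth = atan2(E, N) = atan2(+0.007091, -0.006696) = 133.4° ≈ 133°.

133°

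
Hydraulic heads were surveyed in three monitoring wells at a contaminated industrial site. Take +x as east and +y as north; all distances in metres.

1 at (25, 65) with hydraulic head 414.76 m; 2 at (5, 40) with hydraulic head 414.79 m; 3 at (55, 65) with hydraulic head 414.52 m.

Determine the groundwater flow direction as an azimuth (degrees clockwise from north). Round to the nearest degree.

123°

Differences from 1: to 2 (Δx, Δy, Δh) = (-20, -25, +0.03); to 3 = (30, 0, -0.24).
Solve a·Δx + b·Δy = Δh: det = (-20)·0 − 30·(-25) = 750.
∂h/∂x = [(+0.03)·0 − (-0.24)·(-25)] / 750 = -0.008000
∂h/∂y = [(-20)·(-0.24) − 30·(+0.03)] / 750 = +0.005200
Flow direction (−∇h) has components (+0.008000 E, -0.005200 N).
Azimuth = atan2(E, N) = atan2(+0.008000, -0.005200) = 123.0° ≈ 123°.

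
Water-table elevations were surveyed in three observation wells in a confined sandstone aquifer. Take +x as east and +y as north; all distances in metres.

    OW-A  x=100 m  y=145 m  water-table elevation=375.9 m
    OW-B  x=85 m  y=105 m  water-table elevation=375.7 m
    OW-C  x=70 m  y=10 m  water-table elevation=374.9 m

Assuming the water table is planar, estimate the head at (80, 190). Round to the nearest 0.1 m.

With h = a·x + b·y + c and OW-A as origin, the differences give:
  (-15)·a + (-40)·b = -0.2
  (-30)·a + (-135)·b = -1.0
Eliminate b (×(-135) and ×(-40), subtract): 825·a = -13.00 → a = ∂h/∂x = -0.01576
Back-substitute: b = ∂h/∂y = +0.01091.
h(80, 190) = 375.9 + (-0.01576)·(-20) + (+0.01091)·(45) = 375.9 +0.315 +0.491 = 376.706 m.

376.7 m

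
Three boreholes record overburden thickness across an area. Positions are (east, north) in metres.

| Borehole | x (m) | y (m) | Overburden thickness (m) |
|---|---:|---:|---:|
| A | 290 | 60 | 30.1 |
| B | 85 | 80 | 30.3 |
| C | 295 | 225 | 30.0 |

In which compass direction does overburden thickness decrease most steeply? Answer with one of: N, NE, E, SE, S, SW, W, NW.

NE

Differences from A: to B (Δx, Δy, Δh) = (-205, 20, +0.2); to C = (5, 165, -0.1).
Determinant of the coordinate differences = (-205)·165 − 5·20 = -33925.
∂d/∂x = [(+0.2)·165 − (-0.1)·20] / -33925 = -0.001032
∂d/∂y = [(-205)·(-0.1) − 5·(+0.2)] / -33925 = -0.0005748
Steepest decrease is along −∇f = (+0.001032 E, +0.0005748 N) → northeast.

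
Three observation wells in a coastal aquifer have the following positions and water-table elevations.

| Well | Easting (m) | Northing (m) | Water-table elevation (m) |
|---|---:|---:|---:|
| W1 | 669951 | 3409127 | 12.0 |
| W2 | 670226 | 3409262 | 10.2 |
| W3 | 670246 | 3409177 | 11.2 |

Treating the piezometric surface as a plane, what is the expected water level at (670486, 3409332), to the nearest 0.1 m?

9.2 m

Taking W1 as reference: W2−W1 = (275, 135, -1.8); W3−W1 = (295, 50, -0.8).
Determinant of the coordinate differences = 275·50 − 295·135 = -26075.
∂h/∂x = [(-1.8)·50 − (-0.8)·135] / -26075 = -0.0006903
∂h/∂y = [275·(-0.8) − 295·(-1.8)] / -26075 = -0.01193
h(670486, 3409332) = 12.0 + (-0.0006903)·(535) + (-0.01193)·(205) = 12.0 -0.369 -2.445 = 9.186 m.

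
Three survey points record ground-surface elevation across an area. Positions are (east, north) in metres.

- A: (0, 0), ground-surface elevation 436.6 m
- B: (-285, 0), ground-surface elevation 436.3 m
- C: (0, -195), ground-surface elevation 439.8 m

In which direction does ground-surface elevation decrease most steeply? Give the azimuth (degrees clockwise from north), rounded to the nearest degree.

356°

∂z/∂x = (436.3 − 436.6) / (-285 − 0) = +0.001053
∂z/∂y = (439.8 − 436.6) / (-195 − 0) = -0.01641
Steepest decrease is along −∇f: components (-0.001053 E, +0.01641 N).
Azimuth = atan2(-0.001053, +0.01641) = 356.3° ≈ 356°.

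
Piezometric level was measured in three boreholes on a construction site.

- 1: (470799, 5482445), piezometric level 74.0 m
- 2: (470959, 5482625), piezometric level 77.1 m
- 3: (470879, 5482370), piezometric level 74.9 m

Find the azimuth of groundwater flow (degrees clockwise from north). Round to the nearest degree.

Three-point gradient (reference 1): Δ to 2 = (160, 180, +3.1), Δ to 3 = (80, -75, +0.9).
∂h/∂x = +0.01494, ∂h/∂y = +0.003939 (det = -26400).
Flow direction (−∇h) has components (-0.01494 E, -0.003939 N).
Azimuth = atan2(E, N) = atan2(-0.01494, -0.003939) = 255.2° ≈ 255°.

255°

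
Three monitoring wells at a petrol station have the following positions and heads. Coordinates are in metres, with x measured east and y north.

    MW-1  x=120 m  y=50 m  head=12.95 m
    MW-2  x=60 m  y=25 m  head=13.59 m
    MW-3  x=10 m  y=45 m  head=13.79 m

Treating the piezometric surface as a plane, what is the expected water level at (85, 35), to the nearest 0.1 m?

With h = a·x + b·y + c and MW-1 as origin, the differences give:
  (-60)·a + (-25)·b = +0.64
  (-110)·a + (-5)·b = +0.84
Eliminate b (×(-5) and ×(-25), subtract): -2450·a = 17.800 → a = ∂h/∂x = -0.007265
Back-substitute: b = ∂h/∂y = -0.008163.
h(85, 35) = 12.95 + (-0.007265)·(-35) + (-0.008163)·(-15) = 12.95 +0.254 +0.122 = 13.327 m.

13.3 m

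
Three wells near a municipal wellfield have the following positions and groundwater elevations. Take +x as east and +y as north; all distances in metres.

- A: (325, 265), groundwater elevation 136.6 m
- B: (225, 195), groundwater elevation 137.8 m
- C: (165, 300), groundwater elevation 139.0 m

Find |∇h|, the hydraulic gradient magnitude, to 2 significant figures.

0.015

With h = a·x + b·y + c and A as origin, the differences give:
  (-100)·a + (-70)·b = +1.2
  (-160)·a + 35·b = +2.4
Eliminate b (×35 and ×(-70), subtract): -14700·a = 210.00 → a = ∂h/∂x = -0.01429
Back-substitute: b = ∂h/∂y = +0.003265.
|∇h| = √(-0.01429² + 0.003265²) = 0.01466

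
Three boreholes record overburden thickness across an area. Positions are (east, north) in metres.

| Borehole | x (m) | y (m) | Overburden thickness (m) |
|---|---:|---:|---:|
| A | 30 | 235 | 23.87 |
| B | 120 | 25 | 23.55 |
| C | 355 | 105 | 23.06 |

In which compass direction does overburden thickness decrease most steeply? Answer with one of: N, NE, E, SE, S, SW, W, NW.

E

Three-point gradient (reference A): Δ to B = (90, -210, -0.32), Δ to C = (325, -130, -0.81).
∂d/∂x = -0.002272, ∂d/∂y = +0.0005500 (det = 56550).
Steepest decrease is along −∇f = (+0.002272 E, -0.0005500 N) → east.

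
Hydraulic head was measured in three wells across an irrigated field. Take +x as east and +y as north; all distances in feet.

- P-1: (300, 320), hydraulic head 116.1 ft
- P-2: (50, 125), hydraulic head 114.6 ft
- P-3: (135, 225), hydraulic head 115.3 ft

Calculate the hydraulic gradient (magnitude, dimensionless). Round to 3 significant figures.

Differences from P-1: to P-2 (Δx, Δy, Δh) = (-250, -195, -1.5); to P-3 = (-165, -95, -0.8).
Determinant of the coordinate differences = (-250)·(-95) − (-165)·(-195) = -8425.
∂h/∂x = [(-1.5)·(-95) − (-0.8)·(-195)] / -8425 = +0.001602
∂h/∂y = [(-250)·(-0.8) − (-165)·(-1.5)] / -8425 = +0.005638
|∇h| = √(0.001602² + 0.005638²) = 0.005861

0.00586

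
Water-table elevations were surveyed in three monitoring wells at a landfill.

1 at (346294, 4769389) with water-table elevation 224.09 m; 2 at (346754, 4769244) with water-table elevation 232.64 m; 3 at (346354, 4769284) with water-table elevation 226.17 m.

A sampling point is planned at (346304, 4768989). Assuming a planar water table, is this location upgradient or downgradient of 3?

upgradient

Differences from 1: to 2 (Δx, Δy, Δh) = (460, -145, +8.55); to 3 = (60, -105, +2.08).
Determinant of the coordinate differences = 460·(-105) − 60·(-145) = -39600.
∂h/∂x = [(+8.55)·(-105) − (+2.08)·(-145)] / -39600 = +0.01505
∂h/∂y = [460·(+2.08) − 60·(+8.55)] / -39600 = -0.01121
Head at (346304, 4768989) = 224.09 + (+0.01505)·(10) + (-0.01121)·(-400) = 228.72 m.
That is higher than the 226.17 m at 3, so the point is upgradient.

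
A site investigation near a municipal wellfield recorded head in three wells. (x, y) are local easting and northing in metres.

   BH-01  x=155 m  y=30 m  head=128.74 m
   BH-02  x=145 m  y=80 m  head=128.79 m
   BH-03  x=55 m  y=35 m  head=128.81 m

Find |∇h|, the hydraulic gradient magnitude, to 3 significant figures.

0.00109

Three-point gradient (reference BH-01): Δ to BH-02 = (-10, 50, +0.05), Δ to BH-03 = (-100, 5, +0.07).
∂h/∂x = -0.0006566, ∂h/∂y = +0.0008687 (det = 4950).
|∇h| = √(-0.0006566² + 0.0008687²) = 0.001089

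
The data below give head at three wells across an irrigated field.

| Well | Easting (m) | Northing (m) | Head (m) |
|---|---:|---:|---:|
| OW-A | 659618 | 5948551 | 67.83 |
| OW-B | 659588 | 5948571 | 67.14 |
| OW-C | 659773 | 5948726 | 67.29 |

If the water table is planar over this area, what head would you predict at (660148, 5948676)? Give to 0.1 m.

73.0 m

With h = a·x + b·y + c and OW-A as origin, the differences give:
  (-30)·a + 20·b = -0.69
  155·a + 175·b = -0.54
Eliminate b (×175 and ×20, subtract): -8350·a = -109.950 → a = ∂h/∂x = +0.01317
Back-substitute: b = ∂h/∂y = -0.01475.
h(660148, 5948676) = 67.83 + (+0.01317)·(530) + (-0.01475)·(125) = 67.83 +6.979 -1.844 = 72.965 m.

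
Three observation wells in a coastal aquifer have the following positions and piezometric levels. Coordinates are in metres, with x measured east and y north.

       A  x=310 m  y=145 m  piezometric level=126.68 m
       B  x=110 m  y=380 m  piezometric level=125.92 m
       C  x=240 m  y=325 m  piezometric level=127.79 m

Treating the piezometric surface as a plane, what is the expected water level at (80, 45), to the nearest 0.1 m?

Taking A as reference: B−A = (-200, 235, -0.76); C−A = (-70, 180, +1.11).
Determinant of the coordinate differences = (-200)·180 − (-70)·235 = -19550.
∂h/∂x = [(-0.76)·180 − (+1.11)·235] / -19550 = +0.02034
∂h/∂y = [(-200)·(+1.11) − (-70)·(-0.76)] / -19550 = +0.01408
h(80, 45) = 126.68 + (+0.02034)·(-230) + (+0.01408)·(-100) = 126.68 -4.678 -1.408 = 120.594 m.

120.6 m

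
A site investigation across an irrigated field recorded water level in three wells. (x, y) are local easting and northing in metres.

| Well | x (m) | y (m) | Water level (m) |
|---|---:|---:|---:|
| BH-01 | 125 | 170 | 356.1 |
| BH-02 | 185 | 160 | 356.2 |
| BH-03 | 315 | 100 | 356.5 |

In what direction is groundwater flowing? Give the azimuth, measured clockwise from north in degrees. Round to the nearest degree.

With h = a·x + b·y + c and BH-01 as origin, the differences give:
  60·a + (-10)·b = +0.1
  190·a + (-70)·b = +0.4
Eliminate b (×(-70) and ×(-10), subtract): -2300·a = -3.00 → a = ∂h/∂x = +0.001304
Back-substitute: b = ∂h/∂y = -0.002174.
Flow direction (−∇h) has components (-0.001304 E, +0.002174 N).
Azimuth = atan2(E, N) = atan2(-0.001304, +0.002174) = 329.0° ≈ 329°.

329°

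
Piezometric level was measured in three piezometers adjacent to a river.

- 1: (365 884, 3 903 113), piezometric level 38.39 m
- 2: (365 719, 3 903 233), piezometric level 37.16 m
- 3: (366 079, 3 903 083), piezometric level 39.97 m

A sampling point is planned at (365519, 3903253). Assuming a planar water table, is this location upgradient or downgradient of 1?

downgradient

Differences from 1: to 2 (Δx, Δy, Δh) = (-165, 120, -1.23); to 3 = (195, -30, +1.58).
Determinant of the coordinate differences = (-165)·(-30) − 195·120 = -18450.
∂h/∂x = [(-1.23)·(-30) − (+1.58)·120] / -18450 = +0.008276
∂h/∂y = [(-165)·(+1.58) − 195·(-1.23)] / -18450 = +0.001130
Head at (365519, 3903253) = 38.39 + (+0.008276)·(-365) + (+0.001130)·(140) = 35.53 m.
That is lower than the 38.39 m at 1, so the point is downgradient.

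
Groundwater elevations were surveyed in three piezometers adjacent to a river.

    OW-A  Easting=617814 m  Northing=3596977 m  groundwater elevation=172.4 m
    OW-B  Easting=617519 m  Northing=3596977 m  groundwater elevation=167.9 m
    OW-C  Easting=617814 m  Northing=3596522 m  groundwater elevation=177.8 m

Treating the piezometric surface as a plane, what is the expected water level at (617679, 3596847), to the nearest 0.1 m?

171.9 m

∂h/∂x = (167.9 − 172.4) / (617519 − 617814) = +0.01525
∂h/∂y = (177.8 − 172.4) / (3596522 − 3596977) = -0.01187
h(617679, 3596847) = 172.4 + (+0.01525)·(-135) + (-0.01187)·(-130) = 172.4 -2.059 +1.543 = 171.884 m.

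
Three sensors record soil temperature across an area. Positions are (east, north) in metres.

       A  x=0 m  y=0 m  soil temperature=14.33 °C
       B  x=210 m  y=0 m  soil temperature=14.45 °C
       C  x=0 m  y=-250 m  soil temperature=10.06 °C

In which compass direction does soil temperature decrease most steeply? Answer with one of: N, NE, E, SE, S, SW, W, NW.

∂T/∂x = (14.45 − 14.33) / (210 − 0) = +0.0005714
∂T/∂y = (10.06 − 14.33) / (-250 − 0) = +0.01708
Steepest decrease is along −∇f = (-0.0005714 E, -0.01708 N) → south.

S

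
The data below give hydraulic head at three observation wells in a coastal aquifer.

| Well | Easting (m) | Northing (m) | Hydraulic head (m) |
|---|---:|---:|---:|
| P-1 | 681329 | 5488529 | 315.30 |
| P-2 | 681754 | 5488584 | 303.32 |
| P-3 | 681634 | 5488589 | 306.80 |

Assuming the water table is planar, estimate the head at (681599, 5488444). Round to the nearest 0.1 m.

307.1 m

With h = a·x + b·y + c and P-1 as origin, the differences give:
  425·a + 55·b = -11.98
  305·a + 60·b = -8.50
Eliminate b (×60 and ×55, subtract): 8725·a = -251.300 → a = ∂h/∂x = -0.02880
Back-substitute: b = ∂h/∂y = +0.004745.
h(681599, 5488444) = 315.30 + (-0.02880)·(270) + (+0.004745)·(-85) = 315.30 -7.777 -0.403 = 307.120 m.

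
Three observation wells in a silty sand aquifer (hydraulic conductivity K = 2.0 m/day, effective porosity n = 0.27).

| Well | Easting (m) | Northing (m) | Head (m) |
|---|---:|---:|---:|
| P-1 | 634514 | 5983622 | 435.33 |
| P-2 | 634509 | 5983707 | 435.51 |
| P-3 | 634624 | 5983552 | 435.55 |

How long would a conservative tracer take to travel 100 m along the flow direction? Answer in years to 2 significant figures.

With h = a·x + b·y + c and P-1 as origin, the differences give:
  (-5)·a + 85·b = +0.18
  110·a + (-70)·b = +0.22
Eliminate b (×(-70) and ×85, subtract): -9000·a = -31.300 → a = ∂h/∂x = +0.003478
Back-substitute: b = ∂h/∂y = +0.002322.
|∇h| = √(0.003478² + 0.002322²) = 0.004182
Seepage velocity v = K·i/n = 2.0 × 0.004182 / 0.27 = 0.03098 m/day.
t = 100 / 0.03098 = 3228 days = 8.84 years.

8.8 years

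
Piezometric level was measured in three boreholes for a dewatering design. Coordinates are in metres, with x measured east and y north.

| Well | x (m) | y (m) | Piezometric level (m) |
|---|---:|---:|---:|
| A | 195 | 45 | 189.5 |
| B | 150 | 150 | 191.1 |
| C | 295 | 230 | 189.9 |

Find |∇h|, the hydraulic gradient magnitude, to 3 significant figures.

With h = a·x + b·y + c and A as origin, the differences give:
  (-45)·a + 105·b = +1.6
  100·a + 185·b = +0.4
Eliminate b (×185 and ×105, subtract): -18825·a = 254.00 → a = ∂h/∂x = -0.01349
Back-substitute: b = ∂h/∂y = +0.009456.
|∇h| = √(-0.01349² + 0.009456²) = 0.01647

0.0165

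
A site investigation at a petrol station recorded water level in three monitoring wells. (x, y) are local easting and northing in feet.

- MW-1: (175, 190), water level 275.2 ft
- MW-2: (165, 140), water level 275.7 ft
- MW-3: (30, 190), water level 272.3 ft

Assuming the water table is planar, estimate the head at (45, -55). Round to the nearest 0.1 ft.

Three-point gradient (reference MW-1): Δ to MW-2 = (-10, -50, +0.5), Δ to MW-3 = (-145, 0, -2.9).
∂h/∂x = +0.02000, ∂h/∂y = -0.01400 (det = -7250).
h(45, -55) = 275.2 + (+0.02000)·(-130) + (-0.01400)·(-245) = 275.2 -2.600 +3.430 = 276.030 ft.

276.0 ft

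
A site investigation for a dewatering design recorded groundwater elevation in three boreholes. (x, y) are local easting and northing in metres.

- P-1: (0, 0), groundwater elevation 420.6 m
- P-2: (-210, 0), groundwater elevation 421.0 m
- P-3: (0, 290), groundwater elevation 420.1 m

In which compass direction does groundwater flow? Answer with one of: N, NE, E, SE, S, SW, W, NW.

NE

∂h/∂x = (421.0 − 420.6) / (-210 − 0) = -0.001905
∂h/∂y = (420.1 − 420.6) / (290 − 0) = -0.001724
Flow = −∇h = (+0.001905 east, +0.001724 north), which points northeast.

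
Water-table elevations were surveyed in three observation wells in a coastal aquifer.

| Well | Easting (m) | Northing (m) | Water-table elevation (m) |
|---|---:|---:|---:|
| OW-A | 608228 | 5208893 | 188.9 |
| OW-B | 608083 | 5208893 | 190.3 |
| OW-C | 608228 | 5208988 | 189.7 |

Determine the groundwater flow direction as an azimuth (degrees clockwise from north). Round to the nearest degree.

131°

∂h/∂x = (190.3 − 188.9) / (608083 − 608228) = -0.009655
∂h/∂y = (189.7 − 188.9) / (5208988 − 5208893) = +0.008421
Flow direction (−∇h) has components (+0.009655 E, -0.008421 N).
Azimuth = atan2(E, N) = atan2(+0.009655, -0.008421) = 131.1° ≈ 131°.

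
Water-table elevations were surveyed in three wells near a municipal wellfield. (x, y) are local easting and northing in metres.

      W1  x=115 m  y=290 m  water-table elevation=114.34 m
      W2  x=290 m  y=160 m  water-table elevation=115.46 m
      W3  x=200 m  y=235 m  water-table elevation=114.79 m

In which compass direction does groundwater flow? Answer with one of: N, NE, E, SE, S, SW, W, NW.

With h = a·x + b·y + c and W1 as origin, the differences give:
  175·a + (-130)·b = +1.12
  85·a + (-55)·b = +0.45
Eliminate b (×(-55) and ×(-130), subtract): 1425·a = -3.100 → a = ∂h/∂x = -0.002175
Back-substitute: b = ∂h/∂y = -0.01154.
Flow = −∇h = (+0.002175 east, +0.01154 north), which points north.

N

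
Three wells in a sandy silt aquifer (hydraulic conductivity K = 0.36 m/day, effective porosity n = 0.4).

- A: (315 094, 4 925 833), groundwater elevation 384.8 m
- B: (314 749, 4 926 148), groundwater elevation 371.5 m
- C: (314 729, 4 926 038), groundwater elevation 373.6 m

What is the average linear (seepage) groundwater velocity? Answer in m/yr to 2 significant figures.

9.5 m/yr

With h = a·x + b·y + c and A as origin, the differences give:
  (-345)·a + 315·b = -13.3
  (-365)·a + 205·b = -11.2
Eliminate b (×205 and ×315, subtract): 44250·a = 801.50 → a = ∂h/∂x = +0.01811
Back-substitute: b = ∂h/∂y = -0.02238.
|∇h| = √(0.01811² + -0.02238²) = 0.02879
Seepage velocity v = K·i/n = 0.36 × 0.02879 / 0.4 = 0.02591 m/day = 9.464 m/yr.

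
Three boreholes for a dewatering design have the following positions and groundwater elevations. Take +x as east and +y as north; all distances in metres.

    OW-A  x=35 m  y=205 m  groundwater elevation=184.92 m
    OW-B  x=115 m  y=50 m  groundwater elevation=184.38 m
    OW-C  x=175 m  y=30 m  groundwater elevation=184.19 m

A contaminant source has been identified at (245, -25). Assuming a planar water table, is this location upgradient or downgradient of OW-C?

downgradient

With h = a·x + b·y + c and OW-A as origin, the differences give:
  80·a + (-155)·b = -0.54
  140·a + (-175)·b = -0.73
Eliminate b (×(-175) and ×(-155), subtract): 7700·a = -18.650 → a = ∂h/∂x = -0.002422
Back-substitute: b = ∂h/∂y = +0.002234.
Head at (245, -25) = 184.92 + (-0.002422)·(210) + (+0.002234)·(-230) = 183.90 m.
That is lower than the 184.19 m at OW-C, so the point is downgradient.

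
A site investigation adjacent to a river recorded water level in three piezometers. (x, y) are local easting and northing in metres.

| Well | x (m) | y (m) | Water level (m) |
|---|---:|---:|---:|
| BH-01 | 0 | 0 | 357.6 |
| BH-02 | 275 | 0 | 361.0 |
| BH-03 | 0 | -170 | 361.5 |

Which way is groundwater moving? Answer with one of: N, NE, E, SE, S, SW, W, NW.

∂h/∂x = (361.0 − 357.6) / (275 − 0) = +0.01236
∂h/∂y = (361.5 − 357.6) / (-170 − 0) = -0.02294
Flow = −∇h = (-0.01236 east, +0.02294 north), which points northwest.

NW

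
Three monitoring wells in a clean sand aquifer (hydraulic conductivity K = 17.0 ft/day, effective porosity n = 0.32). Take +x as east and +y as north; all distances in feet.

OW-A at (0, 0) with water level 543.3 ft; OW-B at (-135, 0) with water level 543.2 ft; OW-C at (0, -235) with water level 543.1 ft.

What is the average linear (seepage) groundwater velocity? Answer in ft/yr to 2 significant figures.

22 ft/yr

∂h/∂x = (543.2 − 543.3) / (-135 − 0) = +0.0007407
∂h/∂y = (543.1 − 543.3) / (-235 − 0) = +0.0008511
|∇h| = √(0.0007407² + 0.0008511²) = 0.001128
Seepage velocity v = K·i/n = 17.0 × 0.001128 / 0.32 = 0.05993 ft/day = 21.89 ft/yr.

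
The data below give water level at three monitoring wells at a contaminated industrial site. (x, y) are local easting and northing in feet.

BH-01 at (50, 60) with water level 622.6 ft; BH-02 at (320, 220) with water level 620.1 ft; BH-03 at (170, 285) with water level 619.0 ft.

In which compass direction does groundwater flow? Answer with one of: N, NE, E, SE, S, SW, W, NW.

Three-point gradient (reference BH-01): Δ to BH-02 = (270, 160, -2.5), Δ to BH-03 = (120, 225, -3.6).
∂h/∂x = +0.0003249, ∂h/∂y = -0.01617 (det = 41550).
Flow = −∇h = (-0.0003249 east, +0.01617 north), which points north.

N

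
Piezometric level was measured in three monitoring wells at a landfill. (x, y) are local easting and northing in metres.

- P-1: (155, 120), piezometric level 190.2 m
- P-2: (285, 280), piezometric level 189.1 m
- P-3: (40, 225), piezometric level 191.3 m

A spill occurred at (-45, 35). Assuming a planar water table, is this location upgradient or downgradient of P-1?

Taking P-1 as reference: P-2−P-1 = (130, 160, -1.1); P-3−P-1 = (-115, 105, +1.1).
Solve a·Δx + b·Δy = Δh: det = 130·105 − (-115)·160 = 32050.
∂h/∂x = [(-1.1)·105 − (+1.1)·160] / 32050 = -0.009095
∂h/∂y = [130·(+1.1) − (-115)·(-1.1)] / 32050 = +0.0005148
Head at (-45, 35) = 190.2 + (-0.009095)·(-200) + (+0.0005148)·(-85) = 191.98 m.
That is higher than the 190.2 m at P-1, so the point is upgradient.

upgradient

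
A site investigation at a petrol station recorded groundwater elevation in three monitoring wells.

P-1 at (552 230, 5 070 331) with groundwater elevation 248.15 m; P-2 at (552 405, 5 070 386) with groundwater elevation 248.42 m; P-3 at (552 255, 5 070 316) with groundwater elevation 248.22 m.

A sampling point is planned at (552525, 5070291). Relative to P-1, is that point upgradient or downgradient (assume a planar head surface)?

upgradient

Three-point gradient (reference P-1): Δ to P-2 = (175, 55, +0.27), Δ to P-3 = (25, -15, +0.07).
∂h/∂x = +0.001975, ∂h/∂y = -0.001375 (det = -4000).
Head at (552525, 5070291) = 248.15 + (+0.001975)·(295) + (-0.001375)·(-40) = 248.79 m.
That is higher than the 248.15 m at P-1, so the point is upgradient.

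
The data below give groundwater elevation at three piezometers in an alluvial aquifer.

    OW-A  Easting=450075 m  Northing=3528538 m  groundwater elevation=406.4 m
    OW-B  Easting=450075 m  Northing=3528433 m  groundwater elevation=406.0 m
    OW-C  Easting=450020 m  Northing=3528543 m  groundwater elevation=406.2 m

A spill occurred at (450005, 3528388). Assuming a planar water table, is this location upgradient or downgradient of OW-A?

downgradient

Taking OW-A as reference: OW-B−OW-A = (0, -105, -0.4); OW-C−OW-A = (-55, 5, -0.2).
Solve a·Δx + b·Δy = Δh: det = 0·5 − (-55)·(-105) = -5775.
∂h/∂x = [(-0.4)·5 − (-0.2)·(-105)] / -5775 = +0.003983
∂h/∂y = [0·(-0.2) − (-55)·(-0.4)] / -5775 = +0.003810
Head at (450005, 3528388) = 406.4 + (+0.003983)·(-70) + (+0.003810)·(-150) = 405.55 m.
That is lower than the 406.4 m at OW-A, so the point is downgradient.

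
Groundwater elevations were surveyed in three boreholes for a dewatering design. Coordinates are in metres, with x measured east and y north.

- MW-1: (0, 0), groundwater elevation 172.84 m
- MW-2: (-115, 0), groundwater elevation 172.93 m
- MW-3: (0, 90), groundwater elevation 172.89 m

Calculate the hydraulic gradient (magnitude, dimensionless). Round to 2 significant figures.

0.00096

∂h/∂x = (172.93 − 172.84) / (-115 − 0) = -0.0007826
∂h/∂y = (172.89 − 172.84) / (90 − 0) = +0.0005556
|∇h| = √(-0.0007826² + 0.0005556²) = 0.0009598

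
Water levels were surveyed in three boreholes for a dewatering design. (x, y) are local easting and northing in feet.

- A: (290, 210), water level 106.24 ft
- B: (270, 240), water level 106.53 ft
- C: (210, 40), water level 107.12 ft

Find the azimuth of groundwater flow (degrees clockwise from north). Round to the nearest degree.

Differences from A: to B (Δx, Δy, Δh) = (-20, 30, +0.29); to C = (-80, -170, +0.88).
Solve a·Δx + b·Δy = Δh: det = (-20)·(-170) − (-80)·30 = 5800.
∂h/∂x = [(+0.29)·(-170) − (+0.88)·30] / 5800 = -0.01305
∂h/∂y = [(-20)·(+0.88) − (-80)·(+0.29)] / 5800 = +0.0009655
Flow direction (−∇h) has components (+0.01305 E, -0.0009655 N).
Azimuth = atan2(E, N) = atan2(+0.01305, -0.0009655) = 94.2° ≈ 094°.

094°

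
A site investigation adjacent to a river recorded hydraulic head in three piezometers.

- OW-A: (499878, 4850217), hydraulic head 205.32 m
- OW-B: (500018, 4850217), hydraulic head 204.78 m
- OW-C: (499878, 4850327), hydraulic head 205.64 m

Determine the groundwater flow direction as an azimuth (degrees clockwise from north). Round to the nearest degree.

∂h/∂x = (204.78 − 205.32) / (500018 − 499878) = -0.003857
∂h/∂y = (205.64 − 205.32) / (4850327 − 4850217) = +0.002909
Flow direction (−∇h) has components (+0.003857 E, -0.002909 N).
Azimuth = atan2(E, N) = atan2(+0.003857, -0.002909) = 127.0° ≈ 127°.

127°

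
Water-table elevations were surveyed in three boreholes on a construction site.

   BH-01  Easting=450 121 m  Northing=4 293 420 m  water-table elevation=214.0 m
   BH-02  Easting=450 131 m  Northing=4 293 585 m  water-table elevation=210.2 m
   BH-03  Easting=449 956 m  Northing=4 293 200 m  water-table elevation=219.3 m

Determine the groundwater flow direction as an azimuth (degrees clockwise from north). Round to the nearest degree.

004°

Differences from BH-01: to BH-02 (Δx, Δy, Δh) = (10, 165, -3.8); to BH-03 = (-165, -220, +5.3).
Determinant of the coordinate differences = 10·(-220) − (-165)·165 = 25025.
∂h/∂x = [(-3.8)·(-220) − (+5.3)·165] / 25025 = -0.001538
∂h/∂y = [10·(+5.3) − (-165)·(-3.8)] / 25025 = -0.02294
Flow direction (−∇h) has components (+0.001538 E, +0.02294 N).
Azimuth = atan2(E, N) = atan2(+0.001538, +0.02294) = 3.8° ≈ 004°.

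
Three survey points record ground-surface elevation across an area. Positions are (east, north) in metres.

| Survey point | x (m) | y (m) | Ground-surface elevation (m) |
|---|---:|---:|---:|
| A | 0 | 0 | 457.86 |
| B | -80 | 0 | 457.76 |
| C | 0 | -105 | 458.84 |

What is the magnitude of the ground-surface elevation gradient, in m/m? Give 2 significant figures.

∂z/∂x = (457.76 − 457.86) / (-80 − 0) = +0.001250
∂z/∂y = (458.84 − 457.86) / (-105 − 0) = -0.009333
|∇f| = √(0.001250² + -0.009333²) = 0.009416 m/m

0.0094 m/m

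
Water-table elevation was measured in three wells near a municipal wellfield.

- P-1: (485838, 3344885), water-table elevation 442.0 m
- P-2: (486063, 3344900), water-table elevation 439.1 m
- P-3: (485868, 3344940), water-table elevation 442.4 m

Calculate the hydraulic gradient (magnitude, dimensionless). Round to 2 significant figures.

0.020

Taking P-1 as reference: P-2−P-1 = (225, 15, -2.9); P-3−P-1 = (30, 55, +0.4).
Determinant of the coordinate differences = 225·55 − 30·15 = 11925.
∂h/∂x = [(-2.9)·55 − (+0.4)·15] / 11925 = -0.01388
∂h/∂y = [225·(+0.4) − 30·(-2.9)] / 11925 = +0.01484
|∇h| = √(-0.01388² + 0.01484²) = 0.02032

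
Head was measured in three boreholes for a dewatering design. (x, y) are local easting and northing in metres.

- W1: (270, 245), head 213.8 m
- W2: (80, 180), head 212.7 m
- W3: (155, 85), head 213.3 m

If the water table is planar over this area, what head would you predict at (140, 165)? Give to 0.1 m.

With h = a·x + b·y + c and W1 as origin, the differences give:
  (-190)·a + (-65)·b = -1.1
  (-115)·a + (-160)·b = -0.5
Eliminate b (×(-160) and ×(-65), subtract): 22925·a = 143.50 → a = ∂h/∂x = +0.006260
Back-substitute: b = ∂h/∂y = -0.001374.
h(140, 165) = 213.8 + (+0.006260)·(-130) + (-0.001374)·(-80) = 213.8 -0.814 +0.110 = 213.096 m.

213.1 m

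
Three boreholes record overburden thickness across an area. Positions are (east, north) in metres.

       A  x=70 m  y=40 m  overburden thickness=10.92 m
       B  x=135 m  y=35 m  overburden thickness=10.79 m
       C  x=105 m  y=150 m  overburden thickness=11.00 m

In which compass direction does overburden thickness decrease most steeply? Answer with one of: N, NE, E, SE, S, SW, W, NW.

Three-point gradient (reference A): Δ to B = (65, -5, -0.13), Δ to C = (35, 110, +0.08).
∂d/∂x = -0.001898, ∂d/∂y = +0.001331 (det = 7325).
Steepest decrease is along −∇f = (+0.001898 E, -0.001331 N) → southeast.

SE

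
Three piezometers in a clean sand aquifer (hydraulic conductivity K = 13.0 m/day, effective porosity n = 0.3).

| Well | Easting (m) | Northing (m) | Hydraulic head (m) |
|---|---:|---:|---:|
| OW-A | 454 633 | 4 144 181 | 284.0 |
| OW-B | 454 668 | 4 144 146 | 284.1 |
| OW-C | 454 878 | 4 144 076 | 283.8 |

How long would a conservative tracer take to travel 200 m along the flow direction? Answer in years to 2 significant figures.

Taking OW-A as reference: OW-B−OW-A = (35, -35, +0.1); OW-C−OW-A = (245, -105, -0.2).
Determinant of the coordinate differences = 35·(-105) − 245·(-35) = 4900.
∂h/∂x = [(+0.1)·(-105) − (-0.2)·(-35)] / 4900 = -0.003571
∂h/∂y = [35·(-0.2) − 245·(+0.1)] / 4900 = -0.006429
|∇h| = √(-0.003571² + -0.006429²) = 0.007354
Seepage velocity v = K·i/n = 13.0 × 0.007354 / 0.3 = 0.3187 m/day.
t = 200 / 0.3187 = 627.5 days = 1.72 years.

1.7 years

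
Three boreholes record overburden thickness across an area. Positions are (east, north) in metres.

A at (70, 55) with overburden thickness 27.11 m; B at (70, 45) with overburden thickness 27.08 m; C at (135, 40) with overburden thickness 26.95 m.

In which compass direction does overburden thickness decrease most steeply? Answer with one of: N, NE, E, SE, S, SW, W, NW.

SE

Differences from A: to B (Δx, Δy, Δh) = (0, -10, -0.03); to C = (65, -15, -0.16).
Solve a·Δx + b·Δy = Δd: det = 0·(-15) − 65·(-10) = 650.
∂d/∂x = [(-0.03)·(-15) − (-0.16)·(-10)] / 650 = -0.001769
∂d/∂y = [0·(-0.16) − 65·(-0.03)] / 650 = +0.003000
Steepest decrease is along −∇f = (+0.001769 E, -0.003000 N) → southeast.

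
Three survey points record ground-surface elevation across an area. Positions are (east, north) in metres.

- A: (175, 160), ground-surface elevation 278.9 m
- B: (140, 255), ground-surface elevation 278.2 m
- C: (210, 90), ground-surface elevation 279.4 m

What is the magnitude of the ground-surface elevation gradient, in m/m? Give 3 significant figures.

0.00818 m/m

With z = a·x + b·y + c and A as origin, the differences give:
  (-35)·a + 95·b = -0.7
  35·a + (-70)·b = +0.5
Eliminate b (×(-70) and ×95, subtract): -875·a = 1.50 → a = ∂z/∂x = -0.001714
Back-substitute: b = ∂z/∂y = -0.008000.
|∇f| = √(-0.001714² + -0.008000²) = 0.008182 m/m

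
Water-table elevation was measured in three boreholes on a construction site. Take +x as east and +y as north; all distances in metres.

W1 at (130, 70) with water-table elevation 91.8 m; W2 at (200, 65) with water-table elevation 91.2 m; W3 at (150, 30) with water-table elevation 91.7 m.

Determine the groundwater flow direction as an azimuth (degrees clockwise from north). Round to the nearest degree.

Three-point gradient (reference W1): Δ to W2 = (70, -5, -0.6), Δ to W3 = (20, -40, -0.1).
∂h/∂x = -0.008704, ∂h/∂y = -0.001852 (det = -2700).
Flow direction (−∇h) has components (+0.008704 E, +0.001852 N).
Azimuth = atan2(E, N) = atan2(+0.008704, +0.001852) = 78.0° ≈ 078°.

078°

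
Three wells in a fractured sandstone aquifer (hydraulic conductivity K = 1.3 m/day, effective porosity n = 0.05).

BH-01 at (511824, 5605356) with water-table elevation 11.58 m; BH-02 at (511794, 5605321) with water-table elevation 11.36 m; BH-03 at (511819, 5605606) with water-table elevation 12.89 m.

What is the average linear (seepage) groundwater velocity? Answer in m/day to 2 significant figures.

Differences from BH-01: to BH-02 (Δx, Δy, Δh) = (-30, -35, -0.22); to BH-03 = (-5, 250, +1.31).
Determinant of the coordinate differences = (-30)·250 − (-5)·(-35) = -7675.
∂h/∂x = [(-0.22)·250 − (+1.31)·(-35)] / -7675 = +0.001192
∂h/∂y = [(-30)·(+1.31) − (-5)·(-0.22)] / -7675 = +0.005264
|∇h| = √(0.001192² + 0.005264²) = 0.005397
Seepage velocity v = K·i/n = 1.3 × 0.005397 / 0.05 = 0.1403 m/day.

0.14 m/day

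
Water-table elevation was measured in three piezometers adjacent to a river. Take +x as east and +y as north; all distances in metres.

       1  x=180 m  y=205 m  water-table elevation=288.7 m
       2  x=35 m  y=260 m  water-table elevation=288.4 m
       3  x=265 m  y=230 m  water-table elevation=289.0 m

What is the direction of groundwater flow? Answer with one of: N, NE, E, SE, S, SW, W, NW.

Taking 1 as reference: 2−1 = (-145, 55, -0.3); 3−1 = (85, 25, +0.3).
Solve a·Δx + b·Δy = Δh: det = (-145)·25 − 85·55 = -8300.
∂h/∂x = [(-0.3)·25 − (+0.3)·55] / -8300 = +0.002892
∂h/∂y = [(-145)·(+0.3) − 85·(-0.3)] / -8300 = +0.002169
Flow = −∇h = (-0.002892 east, -0.002169 north), which points southwest.

SW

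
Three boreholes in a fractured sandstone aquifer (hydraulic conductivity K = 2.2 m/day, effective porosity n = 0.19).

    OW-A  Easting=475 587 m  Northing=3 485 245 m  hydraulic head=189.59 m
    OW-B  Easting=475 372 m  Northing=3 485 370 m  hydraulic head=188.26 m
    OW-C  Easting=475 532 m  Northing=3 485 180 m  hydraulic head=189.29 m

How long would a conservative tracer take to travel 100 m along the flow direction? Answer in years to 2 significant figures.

4.0 years

Taking OW-A as reference: OW-B−OW-A = (-215, 125, -1.33); OW-C−OW-A = (-55, -65, -0.30).
Determinant of the coordinate differences = (-215)·(-65) − (-55)·125 = 20850.
∂h/∂x = [(-1.33)·(-65) − (-0.30)·125] / 20850 = +0.005945
∂h/∂y = [(-215)·(-0.30) − (-55)·(-1.33)] / 20850 = -0.0004149
|∇h| = √(0.005945² + -0.0004149²) = 0.005959
Seepage velocity v = K·i/n = 2.2 × 0.005959 / 0.19 = 0.069 m/day.
t = 100 / 0.069 = 1449 days = 3.97 years.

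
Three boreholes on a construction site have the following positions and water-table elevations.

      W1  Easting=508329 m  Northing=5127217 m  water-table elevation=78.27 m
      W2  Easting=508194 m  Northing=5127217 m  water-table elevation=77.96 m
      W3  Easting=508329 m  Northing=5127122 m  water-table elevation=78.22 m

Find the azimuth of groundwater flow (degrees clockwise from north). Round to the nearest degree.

∂h/∂x = (77.96 − 78.27) / (508194 − 508329) = +0.002296
∂h/∂y = (78.22 − 78.27) / (5127122 − 5127217) = +0.0005263
Flow direction (−∇h) has components (-0.002296 E, -0.0005263 N).
Azimuth = atan2(E, N) = atan2(-0.002296, -0.0005263) = 257.1° ≈ 257°.

257°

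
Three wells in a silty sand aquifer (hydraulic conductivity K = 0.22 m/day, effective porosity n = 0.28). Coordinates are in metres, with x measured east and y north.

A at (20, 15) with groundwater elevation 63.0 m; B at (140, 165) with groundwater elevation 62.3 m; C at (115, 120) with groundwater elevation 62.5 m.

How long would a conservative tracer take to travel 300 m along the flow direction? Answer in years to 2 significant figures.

260 years

Differences from A: to B (Δx, Δy, Δh) = (120, 150, -0.7); to C = (95, 105, -0.5).
Determinant of the coordinate differences = 120·105 − 95·150 = -1650.
∂h/∂x = [(-0.7)·105 − (-0.5)·150] / -1650 = -0.0009091
∂h/∂y = [120·(-0.5) − 95·(-0.7)] / -1650 = -0.003939
|∇h| = √(-0.0009091² + -0.003939²) = 0.004043
Seepage velocity v = K·i/n = 0.22 × 0.004043 / 0.28 = 0.003177 m/day.
t = 300 / 0.003177 = 9.443e+04 days = 259 years.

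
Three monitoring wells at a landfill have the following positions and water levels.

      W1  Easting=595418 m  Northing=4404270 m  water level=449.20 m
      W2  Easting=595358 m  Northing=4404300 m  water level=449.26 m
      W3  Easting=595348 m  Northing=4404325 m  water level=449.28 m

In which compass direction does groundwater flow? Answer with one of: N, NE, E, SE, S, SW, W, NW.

Taking W1 as reference: W2−W1 = (-60, 30, +0.06); W3−W1 = (-70, 55, +0.08).
Solve a·Δx + b·Δy = Δh: det = (-60)·55 − (-70)·30 = -1200.
∂h/∂x = [(+0.06)·55 − (+0.08)·30] / -1200 = -0.0007500
∂h/∂y = [(-60)·(+0.08) − (-70)·(+0.06)] / -1200 = +0.0005000
Flow = −∇h = (+0.0007500 east, -0.0005000 north), which points southeast.

SE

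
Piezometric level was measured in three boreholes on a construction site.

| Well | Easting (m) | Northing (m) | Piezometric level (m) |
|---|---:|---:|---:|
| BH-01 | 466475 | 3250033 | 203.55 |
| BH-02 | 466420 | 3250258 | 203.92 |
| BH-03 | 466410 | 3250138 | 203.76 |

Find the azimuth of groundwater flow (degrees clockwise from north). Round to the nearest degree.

Differences from BH-01: to BH-02 (Δx, Δy, Δh) = (-55, 225, +0.37); to BH-03 = (-65, 105, +0.21).
Solve a·Δx + b·Δy = Δh: det = (-55)·105 − (-65)·225 = 8850.
∂h/∂x = [(+0.37)·105 − (+0.21)·225] / 8850 = -0.0009492
∂h/∂y = [(-55)·(+0.21) − (-65)·(+0.37)] / 8850 = +0.001412
Flow direction (−∇h) has components (+0.0009492 E, -0.001412 N).
Azimuth = atan2(E, N) = atan2(+0.0009492, -0.001412) = 146.1° ≈ 146°.

146°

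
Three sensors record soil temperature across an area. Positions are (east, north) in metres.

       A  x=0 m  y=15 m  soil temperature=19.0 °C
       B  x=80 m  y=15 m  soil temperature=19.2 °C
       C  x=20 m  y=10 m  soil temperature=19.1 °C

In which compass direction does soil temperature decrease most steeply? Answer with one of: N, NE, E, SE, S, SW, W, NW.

Taking A as reference: B−A = (80, 0, +0.2); C−A = (20, -5, +0.1).
Solve a·Δx + b·Δy = ΔT: det = 80·(-5) − 20·0 = -400.
∂T/∂x = [(+0.2)·(-5) − (+0.1)·0] / -400 = +0.002500
∂T/∂y = [80·(+0.1) − 20·(+0.2)] / -400 = -0.01000
Steepest decrease is along −∇f = (-0.002500 E, +0.01000 N) → north.

N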